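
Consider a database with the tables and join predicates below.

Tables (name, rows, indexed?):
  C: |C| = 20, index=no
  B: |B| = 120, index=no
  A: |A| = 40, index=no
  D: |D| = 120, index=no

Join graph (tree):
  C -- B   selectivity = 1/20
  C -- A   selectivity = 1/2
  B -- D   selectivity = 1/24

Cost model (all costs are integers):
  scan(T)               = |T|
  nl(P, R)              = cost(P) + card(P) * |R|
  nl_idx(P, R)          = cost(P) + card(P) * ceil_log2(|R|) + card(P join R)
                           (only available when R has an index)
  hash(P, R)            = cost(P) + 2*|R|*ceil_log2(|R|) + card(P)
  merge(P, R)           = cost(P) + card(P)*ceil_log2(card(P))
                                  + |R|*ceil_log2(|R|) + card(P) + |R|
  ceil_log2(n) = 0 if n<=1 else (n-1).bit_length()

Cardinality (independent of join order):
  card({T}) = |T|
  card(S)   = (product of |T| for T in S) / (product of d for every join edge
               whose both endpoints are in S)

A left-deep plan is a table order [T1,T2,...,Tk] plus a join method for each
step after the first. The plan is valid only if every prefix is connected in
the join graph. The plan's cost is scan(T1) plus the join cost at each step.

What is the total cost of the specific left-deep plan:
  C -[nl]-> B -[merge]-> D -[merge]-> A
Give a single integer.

11220

step 1: scan C: cost=20, card=20
step 2: join B via nl
    card(P join B) = 20*120/(20) = 120
    cost = 20 + 20*120 = 2420
step 3: join D via merge
    card(P join D) = 120*120/(24) = 600
    cost = 2420 + 120*7 + 120*7 + 120 + 120 = 4340
step 4: join A via merge
    card(P join A) = 600*40/(2) = 12000
    cost = 4340 + 600*10 + 40*6 + 600 + 40 = 11220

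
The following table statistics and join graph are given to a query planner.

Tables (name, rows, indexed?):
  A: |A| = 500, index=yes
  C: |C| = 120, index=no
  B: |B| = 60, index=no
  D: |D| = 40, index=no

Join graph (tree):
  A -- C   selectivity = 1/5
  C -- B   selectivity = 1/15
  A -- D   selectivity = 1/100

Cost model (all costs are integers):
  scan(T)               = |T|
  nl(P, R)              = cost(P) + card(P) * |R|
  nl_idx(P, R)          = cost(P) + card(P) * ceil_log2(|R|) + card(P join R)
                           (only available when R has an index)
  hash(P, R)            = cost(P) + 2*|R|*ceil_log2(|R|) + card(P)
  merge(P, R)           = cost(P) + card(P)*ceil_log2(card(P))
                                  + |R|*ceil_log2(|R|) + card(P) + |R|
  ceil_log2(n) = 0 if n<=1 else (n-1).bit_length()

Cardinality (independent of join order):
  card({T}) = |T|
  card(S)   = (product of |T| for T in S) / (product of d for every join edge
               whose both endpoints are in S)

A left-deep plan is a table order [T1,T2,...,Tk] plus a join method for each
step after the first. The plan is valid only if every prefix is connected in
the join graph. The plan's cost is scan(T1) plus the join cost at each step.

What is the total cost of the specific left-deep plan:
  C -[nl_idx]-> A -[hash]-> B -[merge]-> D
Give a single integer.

step 1: scan C: cost=120, card=120
step 2: join A via nl_idx
    card(P join A) = 120*500/(5) = 12000
    cost = 120 + 120*9 + 12000 = 13200
step 3: join B via hash
    card(P join B) = 12000*60/(15) = 48000
    cost = 13200 + 2*60*6 + 12000 = 25920
step 4: join D via merge
    card(P join D) = 48000*40/(100) = 19200
    cost = 25920 + 48000*16 + 40*6 + 48000 + 40 = 842200

842200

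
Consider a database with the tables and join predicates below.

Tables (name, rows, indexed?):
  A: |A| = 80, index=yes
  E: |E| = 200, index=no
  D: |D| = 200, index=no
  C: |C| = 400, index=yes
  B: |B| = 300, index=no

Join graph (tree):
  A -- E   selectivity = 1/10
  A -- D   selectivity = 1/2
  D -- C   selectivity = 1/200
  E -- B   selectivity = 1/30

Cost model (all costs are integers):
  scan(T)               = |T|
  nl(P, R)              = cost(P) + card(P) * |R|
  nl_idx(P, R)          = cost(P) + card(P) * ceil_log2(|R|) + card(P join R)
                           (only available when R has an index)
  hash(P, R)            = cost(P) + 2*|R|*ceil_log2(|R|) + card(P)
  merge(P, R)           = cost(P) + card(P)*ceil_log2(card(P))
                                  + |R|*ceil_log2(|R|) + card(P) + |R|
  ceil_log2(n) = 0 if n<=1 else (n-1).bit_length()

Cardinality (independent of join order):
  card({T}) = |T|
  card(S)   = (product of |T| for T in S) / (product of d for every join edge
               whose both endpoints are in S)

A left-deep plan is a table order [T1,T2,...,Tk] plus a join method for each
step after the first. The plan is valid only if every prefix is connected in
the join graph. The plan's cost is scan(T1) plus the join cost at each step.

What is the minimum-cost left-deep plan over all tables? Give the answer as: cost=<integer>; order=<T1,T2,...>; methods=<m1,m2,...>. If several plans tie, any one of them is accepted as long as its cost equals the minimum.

cost=348520; order=D,C,A,E,B; methods=nl_idx,hash,hash,hash

Selinger DP (subsets sized 1..n):
  {A}: scan cost=80, card=80
  {E}: scan cost=200, card=200
  {D}: scan cost=200, card=200
  {C}: scan cost=400, card=400
  {B}: scan cost=300, card=300
  {AE}: card=1600; try (A,hash)→1520, (E,merge)→2520, (A,merge)→2640, (A,nl_idx)→3200, (E,hash)→3360, (E,nl)→16080 …(+1); best=1520 via (A,hash)
  {AD}: card=8000; try (A,hash)→1520, (D,merge)→2520, (A,merge)→2640, (D,hash)→3360, (A,nl_idx)→9600, (D,nl)→16080 …(+1); best=1520 via (A,hash)
  {BE}: card=2000; try (E,hash)→3800, (B,merge)→5000, (E,merge)→5100, (B,hash)→5800, (B,nl)→60200, (E,nl)→60300; best=3800 via (E,hash)
  {CD}: card=400; try (C,nl_idx)→2400, (D,hash)→4000, (C,merge)→6000, (D,merge)→6200, (C,hash)→7600, (C,nl)→80200 …(+1); best=2400 via (C,nl_idx)
  {ADE}: card=160000; try (D,hash)→6320, (E,hash)→12720, (D,merge)→22520, (E,merge)→115320, (D,nl)→321520, (E,nl)→1601520; best=6320 via (D,hash)
  {ABE}: card=16000; try (A,hash)→6920, (B,hash)→8520, (B,merge)→23720, (A,merge)→28440, (A,nl_idx)→33800, (A,nl)→163800 …(+1); best=6920 via (A,hash)
  {ACD}: card=16000; try (A,hash)→3920, (A,merge)→7040, (C,hash)→16720, (A,nl_idx)→21200, (A,nl)→34400, (C,nl_idx)→89520 …(+2); best=3920 via (A,hash)
  {ACDE}: card=320000; try (E,hash)→23120, (C,hash)→173520, (E,merge)→245720, (C,nl_idx)→1766320, (C,merge)→3050320, (E,nl)→3203920 …(+1); best=23120 via (E,hash)
  {ABDE}: card=1600000; try (D,hash)→26120, (B,hash)→171720, (D,merge)→248720, (B,merge)→3049320, (D,nl)→3206920, (B,nl)→48006320; best=26120 via (D,hash)
  {ABCDE}: card=3200000; try (B,hash)→348520, (C,hash)→1633320, (B,merge)→6426120, (C,nl_idx)→17626120, (C,merge)→35230120, (B,nl)→96023120 …(+1); best=348520 via (B,hash)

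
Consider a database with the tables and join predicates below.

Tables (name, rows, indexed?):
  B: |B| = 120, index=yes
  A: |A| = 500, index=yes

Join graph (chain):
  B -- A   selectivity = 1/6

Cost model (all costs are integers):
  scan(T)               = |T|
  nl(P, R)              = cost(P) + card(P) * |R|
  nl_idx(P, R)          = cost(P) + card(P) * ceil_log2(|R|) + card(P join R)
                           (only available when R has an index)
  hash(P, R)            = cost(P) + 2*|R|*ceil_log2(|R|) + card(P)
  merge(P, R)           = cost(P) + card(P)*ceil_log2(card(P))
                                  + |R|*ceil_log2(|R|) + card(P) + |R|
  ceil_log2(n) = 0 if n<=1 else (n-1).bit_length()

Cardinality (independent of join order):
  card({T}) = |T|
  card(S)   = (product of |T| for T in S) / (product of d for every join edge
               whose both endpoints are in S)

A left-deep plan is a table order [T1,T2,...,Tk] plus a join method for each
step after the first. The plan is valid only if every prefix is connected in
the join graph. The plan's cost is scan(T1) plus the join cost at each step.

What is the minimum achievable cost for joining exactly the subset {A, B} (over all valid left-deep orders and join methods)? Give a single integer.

2680

Selinger DP over subsets of {A,B}:
  {B}: scan cost=120, card=120
  {A}: scan cost=500, card=500
  {AB}: card=10000; try (B,hash)→2680, (A,merge)→6080, (B,merge)→6460, (A,hash)→9240, (A,nl_idx)→11200, (B,nl_idx)→14000 …(+2); best=2680 via (B,hash)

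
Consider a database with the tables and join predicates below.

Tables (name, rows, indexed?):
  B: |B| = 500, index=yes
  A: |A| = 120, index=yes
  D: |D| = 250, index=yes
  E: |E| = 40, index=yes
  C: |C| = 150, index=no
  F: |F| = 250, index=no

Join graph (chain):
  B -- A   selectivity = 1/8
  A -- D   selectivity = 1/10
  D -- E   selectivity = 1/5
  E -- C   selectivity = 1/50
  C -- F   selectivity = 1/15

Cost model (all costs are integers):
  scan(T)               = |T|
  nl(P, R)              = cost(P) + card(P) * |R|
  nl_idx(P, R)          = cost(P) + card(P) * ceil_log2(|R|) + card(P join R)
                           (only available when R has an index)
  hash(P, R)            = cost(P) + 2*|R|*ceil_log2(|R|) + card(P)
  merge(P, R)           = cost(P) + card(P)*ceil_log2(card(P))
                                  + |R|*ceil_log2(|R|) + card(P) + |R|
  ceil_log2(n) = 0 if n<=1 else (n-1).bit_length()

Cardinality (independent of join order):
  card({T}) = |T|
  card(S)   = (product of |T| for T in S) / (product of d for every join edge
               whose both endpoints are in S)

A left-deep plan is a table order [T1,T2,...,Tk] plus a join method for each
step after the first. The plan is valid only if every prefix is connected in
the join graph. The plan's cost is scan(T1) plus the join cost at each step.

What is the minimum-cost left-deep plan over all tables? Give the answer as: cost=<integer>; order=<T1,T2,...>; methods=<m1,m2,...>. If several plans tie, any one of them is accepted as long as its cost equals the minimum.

cost=1296670; order=C,E,D,A,F,B; methods=hash,merge,hash,hash,hash

Selinger DP (subsets sized 1..n):
  {B}: scan cost=500, card=500
  {A}: scan cost=120, card=120
  {D}: scan cost=250, card=250
  {E}: scan cost=40, card=40
  {C}: scan cost=150, card=150
  {F}: scan cost=250, card=250
  {AB}: card=7500; try (A,hash)→2680, (B,merge)→6080, (A,merge)→6460, (B,nl_idx)→8700, (B,hash)→9240, (A,nl_idx)→11500 …(+2); best=2680 via (A,hash)
  {AD}: card=3000; try (A,hash)→2180, (D,merge)→3330, (A,merge)→3460, (D,nl_idx)→4080, (D,hash)→4240, (A,nl_idx)→5000 …(+2); best=2180 via (A,hash)
  {DE}: card=2000; try (E,hash)→980, (D,nl_idx)→2360, (D,merge)→2570, (E,merge)→2780, (E,nl_idx)→3750, (D,hash)→4080 …(+2); best=980 via (E,hash)
  {CE}: card=120; try (E,hash)→780, (E,nl_idx)→1170, (C,merge)→1670, (E,merge)→1780, (C,hash)→2480, (C,nl)→6040 …(+1); best=780 via (E,hash)
  {CF}: card=2500; try (C,hash)→2900, (F,merge)→3750, (C,merge)→3850, (F,hash)→4300, (F,nl)→37650, (C,nl)→37750; best=2900 via (C,hash)
  {ABD}: card=187500; try (D,hash)→14180, (B,hash)→14180, (B,merge)→46180, (D,merge)→109930, (B,nl_idx)→216680, (D,nl_idx)→250180 …(+2); best=14180 via (D,hash)
  {ADE}: card=24000; try (A,hash)→4660, (E,hash)→5660, (A,merge)→25940, (A,nl_idx)→38980, (E,merge)→41460, (E,nl_idx)→44180 …(+2); best=4660 via (A,hash)
  {CDE}: card=6000; try (D,merge)→3990, (D,hash)→4900, (C,hash)→5380, (D,nl_idx)→7740, (C,merge)→26330, (D,nl)→30780 …(+1); best=3990 via (D,merge)
  {CEF}: card=2000; try (F,merge)→3990, (F,hash)→4900, (E,hash)→5880, (E,nl_idx)→19900, (F,nl)→30780, (E,merge)→35680 …(+1); best=3990 via (F,merge)
  {ABDE}: card=1500000; try (B,hash)→37660, (E,hash)→202160, (B,merge)→393660, (B,nl_idx)→1720660, (E,nl_idx)→2639180, (E,merge)→3576960 …(+2); best=37660 via (B,hash)
  {ACDE}: card=72000; try (A,hash)→11670, (C,hash)→31060, (A,merge)→88950, (A,nl_idx)→117990, (C,merge)→390010, (A,nl)→723990 …(+1); best=11670 via (A,hash)
  {CDEF}: card=100000; try (D,hash)→9990, (F,hash)→13990, (D,merge)→30240, (F,merge)→90240, (D,nl_idx)→119990, (D,nl)→503990 …(+1); best=9990 via (D,hash)
  {ABCDE}: card=4500000; try (B,hash)→92670, (B,merge)→1312670, (C,hash)→1540060, (B,nl_idx)→5159670, (C,merge)→33039010, (B,nl)→36011670 …(+1); best=92670 via (B,hash)
  {ACDEF}: card=1200000; try (F,hash)→87670, (A,hash)→111670, (F,merge)→1309920, (A,merge)→1810950, (A,nl_idx)→1909990, (A,nl)→12009990 …(+1); best=87670 via (F,hash)
  {ABCDEF}: card=75000000; try (B,hash)→1296670, (F,hash)→4596670, (B,merge)→26492670, (B,nl_idx)→85887670, (F,merge)→108094920, (B,nl)→600087670 …(+1); best=1296670 via (B,hash)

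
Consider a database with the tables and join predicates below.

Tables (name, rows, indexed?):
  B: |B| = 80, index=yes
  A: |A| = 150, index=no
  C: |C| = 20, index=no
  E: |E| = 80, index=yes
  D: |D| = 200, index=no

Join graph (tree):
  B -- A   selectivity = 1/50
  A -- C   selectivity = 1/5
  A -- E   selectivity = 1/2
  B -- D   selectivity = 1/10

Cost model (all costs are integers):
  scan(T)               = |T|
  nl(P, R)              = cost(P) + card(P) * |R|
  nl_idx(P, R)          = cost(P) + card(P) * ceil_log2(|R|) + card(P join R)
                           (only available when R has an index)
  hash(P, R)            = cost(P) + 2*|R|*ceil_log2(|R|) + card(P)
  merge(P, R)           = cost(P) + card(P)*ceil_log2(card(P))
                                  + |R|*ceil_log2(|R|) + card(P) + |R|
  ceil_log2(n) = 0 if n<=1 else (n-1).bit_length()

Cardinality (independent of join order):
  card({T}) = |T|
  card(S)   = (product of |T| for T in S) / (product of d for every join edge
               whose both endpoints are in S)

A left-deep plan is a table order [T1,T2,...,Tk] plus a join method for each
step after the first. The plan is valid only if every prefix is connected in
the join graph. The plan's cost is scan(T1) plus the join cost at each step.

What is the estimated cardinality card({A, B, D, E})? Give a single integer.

192000

Tables in S: A(150), B(80), D(200), E(80)
Edges inside S: B-A(d=50), A-E(d=2), B-D(d=10)
numerator = 150 * 80 * 200 * 80 = 192000000
denominator = 50 * 2 * 10 = 1000
card(S) = 192000000 / 1000 = 192000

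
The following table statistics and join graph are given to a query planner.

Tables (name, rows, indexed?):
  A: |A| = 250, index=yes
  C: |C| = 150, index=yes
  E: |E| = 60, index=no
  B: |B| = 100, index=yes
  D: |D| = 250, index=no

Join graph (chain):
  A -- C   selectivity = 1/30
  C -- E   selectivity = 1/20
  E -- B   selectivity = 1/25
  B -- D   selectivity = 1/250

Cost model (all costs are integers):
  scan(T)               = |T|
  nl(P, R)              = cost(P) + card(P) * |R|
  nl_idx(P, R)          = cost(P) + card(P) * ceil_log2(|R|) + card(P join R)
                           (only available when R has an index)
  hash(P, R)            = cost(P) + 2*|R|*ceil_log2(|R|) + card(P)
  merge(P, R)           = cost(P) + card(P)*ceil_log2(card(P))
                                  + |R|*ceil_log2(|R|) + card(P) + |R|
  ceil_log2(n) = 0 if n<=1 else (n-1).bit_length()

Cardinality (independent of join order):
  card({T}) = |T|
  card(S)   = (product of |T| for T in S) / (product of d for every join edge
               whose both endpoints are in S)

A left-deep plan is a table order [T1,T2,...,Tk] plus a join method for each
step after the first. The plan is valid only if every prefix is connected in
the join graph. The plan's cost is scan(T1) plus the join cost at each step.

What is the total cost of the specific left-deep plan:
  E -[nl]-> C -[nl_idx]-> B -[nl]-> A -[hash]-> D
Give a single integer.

483010

step 1: scan E: cost=60, card=60
step 2: join C via nl
    card(P join C) = 60*150/(20) = 450
    cost = 60 + 60*150 = 9060
step 3: join B via nl_idx
    card(P join B) = 450*100/(25) = 1800
    cost = 9060 + 450*7 + 1800 = 14010
step 4: join A via nl
    card(P join A) = 1800*250/(30) = 15000
    cost = 14010 + 1800*250 = 464010
step 5: join D via hash
    card(P join D) = 15000*250/(250) = 15000
    cost = 464010 + 2*250*8 + 15000 = 483010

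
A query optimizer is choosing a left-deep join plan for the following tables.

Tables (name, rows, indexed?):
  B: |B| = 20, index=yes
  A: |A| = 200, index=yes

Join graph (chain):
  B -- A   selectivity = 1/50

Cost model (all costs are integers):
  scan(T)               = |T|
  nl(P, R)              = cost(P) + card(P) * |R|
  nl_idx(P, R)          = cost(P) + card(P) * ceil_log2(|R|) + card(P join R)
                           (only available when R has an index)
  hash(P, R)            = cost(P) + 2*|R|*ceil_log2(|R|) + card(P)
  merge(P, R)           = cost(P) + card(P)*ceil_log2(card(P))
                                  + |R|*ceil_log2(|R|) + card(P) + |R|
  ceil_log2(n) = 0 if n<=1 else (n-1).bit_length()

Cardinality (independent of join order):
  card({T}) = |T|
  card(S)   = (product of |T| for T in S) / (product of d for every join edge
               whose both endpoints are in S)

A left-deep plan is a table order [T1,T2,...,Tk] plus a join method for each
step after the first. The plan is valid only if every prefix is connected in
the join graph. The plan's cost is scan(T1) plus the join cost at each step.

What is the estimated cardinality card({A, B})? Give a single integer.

Tables in S: A(200), B(20)
Edges inside S: B-A(d=50)
numerator = 200 * 20 = 4000
denominator = 50 = 50
card(S) = 4000 / 50 = 80

80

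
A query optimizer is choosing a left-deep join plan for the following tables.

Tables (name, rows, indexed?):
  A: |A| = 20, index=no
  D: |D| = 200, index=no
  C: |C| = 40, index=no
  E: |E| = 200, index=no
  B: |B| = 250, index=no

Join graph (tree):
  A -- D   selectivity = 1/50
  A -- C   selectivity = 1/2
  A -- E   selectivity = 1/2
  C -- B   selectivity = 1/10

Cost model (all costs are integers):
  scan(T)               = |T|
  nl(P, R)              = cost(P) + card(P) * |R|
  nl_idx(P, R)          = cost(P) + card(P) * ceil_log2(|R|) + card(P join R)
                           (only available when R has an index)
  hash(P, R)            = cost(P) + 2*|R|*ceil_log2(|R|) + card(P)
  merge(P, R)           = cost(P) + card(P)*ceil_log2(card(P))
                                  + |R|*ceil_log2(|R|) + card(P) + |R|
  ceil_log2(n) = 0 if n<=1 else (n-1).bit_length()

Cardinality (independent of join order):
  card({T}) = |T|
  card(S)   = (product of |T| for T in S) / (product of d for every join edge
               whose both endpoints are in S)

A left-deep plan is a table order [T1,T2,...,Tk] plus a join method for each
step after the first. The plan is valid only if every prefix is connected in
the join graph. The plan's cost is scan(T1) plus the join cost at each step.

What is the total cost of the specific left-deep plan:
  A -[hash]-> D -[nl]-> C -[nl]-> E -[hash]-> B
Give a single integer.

step 1: scan A: cost=20, card=20
step 2: join D via hash
    card(P join D) = 20*200/(50) = 80
    cost = 20 + 2*200*8 + 20 = 3240
step 3: join C via nl
    card(P join C) = 80*40/(2) = 1600
    cost = 3240 + 80*40 = 6440
step 4: join E via nl
    card(P join E) = 1600*200/(2) = 160000
    cost = 6440 + 1600*200 = 326440
step 5: join B via hash
    card(P join B) = 160000*250/(10) = 4000000
    cost = 326440 + 2*250*8 + 160000 = 490440

490440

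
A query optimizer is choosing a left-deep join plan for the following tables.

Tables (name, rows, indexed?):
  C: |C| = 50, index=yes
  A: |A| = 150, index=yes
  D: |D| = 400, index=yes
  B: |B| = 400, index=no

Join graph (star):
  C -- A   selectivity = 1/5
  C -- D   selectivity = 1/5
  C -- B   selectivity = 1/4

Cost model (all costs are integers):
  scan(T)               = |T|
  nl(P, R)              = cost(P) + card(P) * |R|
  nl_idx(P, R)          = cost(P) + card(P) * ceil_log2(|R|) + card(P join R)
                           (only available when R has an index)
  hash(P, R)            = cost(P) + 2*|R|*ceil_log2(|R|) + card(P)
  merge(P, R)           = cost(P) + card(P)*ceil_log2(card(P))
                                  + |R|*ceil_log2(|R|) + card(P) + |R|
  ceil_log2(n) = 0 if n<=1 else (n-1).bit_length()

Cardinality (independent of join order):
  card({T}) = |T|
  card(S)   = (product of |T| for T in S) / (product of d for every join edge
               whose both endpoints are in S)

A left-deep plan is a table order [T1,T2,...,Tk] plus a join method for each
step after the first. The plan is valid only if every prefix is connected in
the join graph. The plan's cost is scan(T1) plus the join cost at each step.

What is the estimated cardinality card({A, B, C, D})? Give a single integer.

12000000

Tables in S: A(150), B(400), C(50), D(400)
Edges inside S: C-A(d=5), C-D(d=5), C-B(d=4)
numerator = 150 * 400 * 50 * 400 = 1200000000
denominator = 5 * 5 * 4 = 100
card(S) = 1200000000 / 100 = 12000000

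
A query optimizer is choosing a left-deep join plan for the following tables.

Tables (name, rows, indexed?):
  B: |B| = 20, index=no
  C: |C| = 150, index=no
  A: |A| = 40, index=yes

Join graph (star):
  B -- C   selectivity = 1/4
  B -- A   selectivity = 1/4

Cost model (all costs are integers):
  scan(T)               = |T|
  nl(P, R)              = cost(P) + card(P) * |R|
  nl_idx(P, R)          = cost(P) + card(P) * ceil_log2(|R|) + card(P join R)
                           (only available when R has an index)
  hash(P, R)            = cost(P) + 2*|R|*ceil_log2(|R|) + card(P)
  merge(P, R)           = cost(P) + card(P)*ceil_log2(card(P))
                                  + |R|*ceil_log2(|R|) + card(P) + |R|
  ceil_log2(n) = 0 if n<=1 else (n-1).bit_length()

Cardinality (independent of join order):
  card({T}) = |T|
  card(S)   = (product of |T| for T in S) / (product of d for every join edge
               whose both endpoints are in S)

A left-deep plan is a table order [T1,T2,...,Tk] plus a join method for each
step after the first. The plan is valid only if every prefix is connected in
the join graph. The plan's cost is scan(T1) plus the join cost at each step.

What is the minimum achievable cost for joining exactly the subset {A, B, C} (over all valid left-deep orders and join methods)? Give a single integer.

Selinger DP over subsets of {A,B,C}:
  {B}: scan cost=20, card=20
  {C}: scan cost=150, card=150
  {A}: scan cost=40, card=40
  {BC}: card=750; try (B,hash)→500, (C,merge)→1490, (B,merge)→1620, (C,hash)→2440, (C,nl)→3020, (B,nl)→3150; best=500 via (B,hash)
  {AB}: card=200; try (B,hash)→280, (A,nl_idx)→340, (A,merge)→420, (B,merge)→440, (A,hash)→520, (A,nl)→820 …(+1); best=280 via (B,hash)
  {ABC}: card=7500; try (A,hash)→1730, (C,hash)→2880, (C,merge)→3430, (A,merge)→9030, (A,nl_idx)→12500, (C,nl)→30280 …(+1); best=1730 via (A,hash)

1730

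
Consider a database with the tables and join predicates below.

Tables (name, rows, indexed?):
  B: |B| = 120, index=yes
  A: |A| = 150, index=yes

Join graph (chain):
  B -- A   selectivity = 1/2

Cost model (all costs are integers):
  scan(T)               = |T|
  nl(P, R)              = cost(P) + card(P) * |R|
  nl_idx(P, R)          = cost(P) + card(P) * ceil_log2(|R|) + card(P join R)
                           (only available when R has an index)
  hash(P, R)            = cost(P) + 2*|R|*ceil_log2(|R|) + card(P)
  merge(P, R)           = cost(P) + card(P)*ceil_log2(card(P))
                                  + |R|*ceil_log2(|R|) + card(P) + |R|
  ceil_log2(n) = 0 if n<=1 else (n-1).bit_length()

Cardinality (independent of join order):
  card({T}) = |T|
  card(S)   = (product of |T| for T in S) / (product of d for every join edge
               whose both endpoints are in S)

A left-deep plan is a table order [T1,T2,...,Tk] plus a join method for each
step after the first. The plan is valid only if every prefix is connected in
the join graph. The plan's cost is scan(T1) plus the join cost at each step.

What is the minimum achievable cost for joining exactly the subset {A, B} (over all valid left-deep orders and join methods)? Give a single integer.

Selinger DP over subsets of {A,B}:
  {B}: scan cost=120, card=120
  {A}: scan cost=150, card=150
  {AB}: card=9000; try (B,hash)→1980, (A,merge)→2430, (B,merge)→2460, (A,hash)→2640, (A,nl_idx)→10080, (B,nl_idx)→10200 …(+2); best=1980 via (B,hash)

1980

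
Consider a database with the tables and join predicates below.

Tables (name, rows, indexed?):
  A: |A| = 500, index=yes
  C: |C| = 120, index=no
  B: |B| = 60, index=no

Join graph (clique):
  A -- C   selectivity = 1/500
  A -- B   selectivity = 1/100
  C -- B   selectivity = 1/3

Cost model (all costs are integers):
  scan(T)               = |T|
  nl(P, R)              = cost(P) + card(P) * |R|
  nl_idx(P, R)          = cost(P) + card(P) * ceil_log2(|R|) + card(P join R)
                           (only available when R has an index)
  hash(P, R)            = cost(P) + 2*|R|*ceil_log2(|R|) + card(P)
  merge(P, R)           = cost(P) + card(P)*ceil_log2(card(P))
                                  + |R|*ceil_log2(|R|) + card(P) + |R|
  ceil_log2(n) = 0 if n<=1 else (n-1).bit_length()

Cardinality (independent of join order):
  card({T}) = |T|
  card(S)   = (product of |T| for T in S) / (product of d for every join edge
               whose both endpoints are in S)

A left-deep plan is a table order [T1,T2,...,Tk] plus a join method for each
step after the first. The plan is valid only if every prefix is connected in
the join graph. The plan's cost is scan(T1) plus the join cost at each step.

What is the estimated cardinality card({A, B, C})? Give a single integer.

24

Tables in S: A(500), B(60), C(120)
Edges inside S: A-C(d=500), A-B(d=100), C-B(d=3)
numerator = 500 * 60 * 120 = 3600000
denominator = 500 * 100 * 3 = 150000
card(S) = 3600000 / 150000 = 24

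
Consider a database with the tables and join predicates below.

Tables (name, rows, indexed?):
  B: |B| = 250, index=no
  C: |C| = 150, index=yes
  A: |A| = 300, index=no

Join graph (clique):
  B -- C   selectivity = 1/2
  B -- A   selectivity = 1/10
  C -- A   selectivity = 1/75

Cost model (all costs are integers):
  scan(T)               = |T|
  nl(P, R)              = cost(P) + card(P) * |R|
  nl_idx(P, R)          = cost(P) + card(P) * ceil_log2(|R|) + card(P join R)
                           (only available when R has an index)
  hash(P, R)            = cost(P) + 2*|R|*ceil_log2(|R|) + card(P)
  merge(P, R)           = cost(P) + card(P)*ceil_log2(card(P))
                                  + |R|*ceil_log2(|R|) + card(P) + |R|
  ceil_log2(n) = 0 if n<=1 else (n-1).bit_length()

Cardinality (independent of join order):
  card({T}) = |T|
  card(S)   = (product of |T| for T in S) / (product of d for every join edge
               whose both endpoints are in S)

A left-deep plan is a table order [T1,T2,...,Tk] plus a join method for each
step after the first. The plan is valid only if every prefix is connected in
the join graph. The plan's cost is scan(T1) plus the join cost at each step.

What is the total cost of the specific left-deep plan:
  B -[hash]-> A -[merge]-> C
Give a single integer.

112250

step 1: scan B: cost=250, card=250
step 2: join A via hash
    card(P join A) = 250*300/(10) = 7500
    cost = 250 + 2*300*9 + 250 = 5900
step 3: join C via merge
    card(P join C) = 7500*150/(2*75) = 7500
    cost = 5900 + 7500*13 + 150*8 + 7500 + 150 = 112250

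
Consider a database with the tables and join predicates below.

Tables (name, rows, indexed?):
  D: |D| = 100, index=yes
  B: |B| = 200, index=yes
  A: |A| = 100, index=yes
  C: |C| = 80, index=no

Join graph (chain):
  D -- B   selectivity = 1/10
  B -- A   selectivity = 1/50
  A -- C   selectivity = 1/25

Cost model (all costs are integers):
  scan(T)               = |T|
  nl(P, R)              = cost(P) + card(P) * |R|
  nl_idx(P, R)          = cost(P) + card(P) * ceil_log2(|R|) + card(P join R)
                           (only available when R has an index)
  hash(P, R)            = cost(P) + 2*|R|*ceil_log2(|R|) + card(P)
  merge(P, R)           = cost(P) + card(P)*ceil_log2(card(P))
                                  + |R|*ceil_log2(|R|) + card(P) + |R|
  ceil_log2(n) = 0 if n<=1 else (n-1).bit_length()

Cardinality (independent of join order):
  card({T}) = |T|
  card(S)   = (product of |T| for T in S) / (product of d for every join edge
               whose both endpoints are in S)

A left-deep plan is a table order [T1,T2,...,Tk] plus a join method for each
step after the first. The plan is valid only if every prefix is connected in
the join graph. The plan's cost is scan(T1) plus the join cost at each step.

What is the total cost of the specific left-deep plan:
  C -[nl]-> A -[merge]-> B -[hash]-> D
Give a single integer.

step 1: scan C: cost=80, card=80
step 2: join A via nl
    card(P join A) = 80*100/(25) = 320
    cost = 80 + 80*100 = 8080
step 3: join B via merge
    card(P join B) = 320*200/(50) = 1280
    cost = 8080 + 320*9 + 200*8 + 320 + 200 = 13080
step 4: join D via hash
    card(P join D) = 1280*100/(10) = 12800
    cost = 13080 + 2*100*7 + 1280 = 15760

15760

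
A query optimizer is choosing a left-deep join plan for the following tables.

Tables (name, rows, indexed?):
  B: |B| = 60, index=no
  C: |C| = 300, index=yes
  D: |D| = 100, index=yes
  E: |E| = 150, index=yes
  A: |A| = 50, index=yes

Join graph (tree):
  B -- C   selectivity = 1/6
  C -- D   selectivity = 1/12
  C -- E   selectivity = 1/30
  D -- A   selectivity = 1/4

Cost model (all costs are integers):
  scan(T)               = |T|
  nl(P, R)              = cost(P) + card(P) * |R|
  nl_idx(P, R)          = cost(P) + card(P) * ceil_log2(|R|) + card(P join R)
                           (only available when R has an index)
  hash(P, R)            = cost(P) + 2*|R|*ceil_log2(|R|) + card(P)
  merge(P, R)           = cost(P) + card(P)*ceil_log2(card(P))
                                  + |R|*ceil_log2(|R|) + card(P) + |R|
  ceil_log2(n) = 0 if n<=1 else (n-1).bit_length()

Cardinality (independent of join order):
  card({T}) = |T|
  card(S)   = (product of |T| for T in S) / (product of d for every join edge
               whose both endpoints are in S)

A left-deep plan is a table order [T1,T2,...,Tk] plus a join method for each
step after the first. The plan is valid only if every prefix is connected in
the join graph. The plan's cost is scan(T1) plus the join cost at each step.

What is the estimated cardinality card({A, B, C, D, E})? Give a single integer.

Tables in S: A(50), B(60), C(300), D(100), E(150)
Edges inside S: B-C(d=6), C-D(d=12), C-E(d=30), D-A(d=4)
numerator = 50 * 60 * 300 * 100 * 150 = 13500000000
denominator = 6 * 12 * 30 * 4 = 8640
card(S) = 13500000000 / 8640 = 1562500

1562500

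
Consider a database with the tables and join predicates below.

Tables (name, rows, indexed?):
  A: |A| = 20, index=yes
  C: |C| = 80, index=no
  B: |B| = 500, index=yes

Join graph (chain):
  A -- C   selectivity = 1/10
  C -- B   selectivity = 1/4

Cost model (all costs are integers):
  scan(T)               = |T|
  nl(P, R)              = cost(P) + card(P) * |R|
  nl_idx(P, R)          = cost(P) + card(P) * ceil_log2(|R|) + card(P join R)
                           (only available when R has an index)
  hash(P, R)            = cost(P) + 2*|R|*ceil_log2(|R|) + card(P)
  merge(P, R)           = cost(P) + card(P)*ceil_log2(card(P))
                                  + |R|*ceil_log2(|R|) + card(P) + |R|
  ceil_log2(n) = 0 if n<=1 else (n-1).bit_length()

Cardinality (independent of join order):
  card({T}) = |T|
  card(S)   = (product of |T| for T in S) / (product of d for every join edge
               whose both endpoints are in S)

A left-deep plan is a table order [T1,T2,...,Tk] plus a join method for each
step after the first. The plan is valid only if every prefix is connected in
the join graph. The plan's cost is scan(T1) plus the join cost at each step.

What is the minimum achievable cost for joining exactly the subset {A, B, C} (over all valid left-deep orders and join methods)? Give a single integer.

Selinger DP over subsets of {A,B,C}:
  {A}: scan cost=20, card=20
  {C}: scan cost=80, card=80
  {B}: scan cost=500, card=500
  {AC}: card=160; try (A,hash)→360, (A,nl_idx)→640, (C,merge)→780, (A,merge)→840, (C,hash)→1160, (C,nl)→1620 …(+1); best=360 via (A,hash)
  {BC}: card=10000; try (C,hash)→2120, (B,merge)→5720, (C,merge)→6140, (B,hash)→9160, (B,nl_idx)→10800, (B,nl)→40080 …(+1); best=2120 via (C,hash)
  {ABC}: card=20000; try (B,merge)→6800, (B,hash)→9520, (A,hash)→12320, (B,nl_idx)→21800, (A,nl_idx)→72120, (B,nl)→80360 …(+2); best=6800 via (B,merge)

6800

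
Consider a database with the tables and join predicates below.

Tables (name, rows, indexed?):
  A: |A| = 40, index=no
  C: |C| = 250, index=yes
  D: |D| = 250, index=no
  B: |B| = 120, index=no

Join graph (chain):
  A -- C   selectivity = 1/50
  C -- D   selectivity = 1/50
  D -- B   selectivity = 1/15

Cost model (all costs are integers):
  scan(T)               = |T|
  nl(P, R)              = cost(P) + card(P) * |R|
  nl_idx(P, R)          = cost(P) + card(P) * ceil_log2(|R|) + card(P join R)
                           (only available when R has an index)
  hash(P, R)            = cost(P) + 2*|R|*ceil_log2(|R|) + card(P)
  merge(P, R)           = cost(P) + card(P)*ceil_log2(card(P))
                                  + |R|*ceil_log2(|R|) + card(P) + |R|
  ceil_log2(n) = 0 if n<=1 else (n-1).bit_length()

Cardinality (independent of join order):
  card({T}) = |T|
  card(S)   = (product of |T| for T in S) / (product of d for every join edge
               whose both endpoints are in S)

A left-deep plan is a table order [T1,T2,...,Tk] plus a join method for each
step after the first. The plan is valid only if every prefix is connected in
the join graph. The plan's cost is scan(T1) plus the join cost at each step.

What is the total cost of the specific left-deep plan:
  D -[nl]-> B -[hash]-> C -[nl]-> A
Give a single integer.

step 1: scan D: cost=250, card=250
step 2: join B via nl
    card(P join B) = 250*120/(15) = 2000
    cost = 250 + 250*120 = 30250
step 3: join C via hash
    card(P join C) = 2000*250/(50) = 10000
    cost = 30250 + 2*250*8 + 2000 = 36250
step 4: join A via nl
    card(P join A) = 10000*40/(50) = 8000
    cost = 36250 + 10000*40 = 436250

436250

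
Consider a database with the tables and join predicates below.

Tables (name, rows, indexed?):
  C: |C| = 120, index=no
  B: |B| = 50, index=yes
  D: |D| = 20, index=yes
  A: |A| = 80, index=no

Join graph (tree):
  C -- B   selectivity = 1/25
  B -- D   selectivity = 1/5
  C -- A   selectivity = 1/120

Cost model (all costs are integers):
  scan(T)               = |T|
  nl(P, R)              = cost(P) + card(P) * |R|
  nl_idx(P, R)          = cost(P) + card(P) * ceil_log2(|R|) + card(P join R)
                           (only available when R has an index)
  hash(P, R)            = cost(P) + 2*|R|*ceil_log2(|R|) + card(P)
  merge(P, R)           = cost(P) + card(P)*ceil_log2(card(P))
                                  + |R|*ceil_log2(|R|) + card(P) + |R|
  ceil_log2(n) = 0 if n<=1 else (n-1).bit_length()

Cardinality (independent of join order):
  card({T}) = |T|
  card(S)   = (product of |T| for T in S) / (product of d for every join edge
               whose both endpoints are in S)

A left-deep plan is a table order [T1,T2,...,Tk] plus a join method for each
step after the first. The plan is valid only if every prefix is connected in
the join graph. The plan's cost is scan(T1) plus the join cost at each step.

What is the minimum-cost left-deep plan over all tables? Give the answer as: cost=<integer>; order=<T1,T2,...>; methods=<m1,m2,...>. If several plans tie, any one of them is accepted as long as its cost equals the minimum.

Selinger DP (subsets sized 1..n):
  {C}: scan cost=120, card=120
  {B}: scan cost=50, card=50
  {D}: scan cost=20, card=20
  {A}: scan cost=80, card=80
  {BC}: card=240; try (B,hash)→840, (B,nl_idx)→1080, (C,merge)→1360, (B,merge)→1430, (C,hash)→1780, (C,nl)→6050 …(+1); best=840 via (B,hash)
  {AC}: card=80; try (A,hash)→1360, (C,merge)→1680, (A,merge)→1720, (C,hash)→1840, (C,nl)→9680, (A,nl)→9720; best=1360 via (A,hash)
  {BD}: card=200; try (D,hash)→300, (B,nl_idx)→340, (B,merge)→490, (D,nl_idx)→500, (D,merge)→520, (B,hash)→640 …(+2); best=300 via (D,hash)
  {BCD}: card=960; try (D,hash)→1280, (C,hash)→2180, (D,nl_idx)→3000, (C,merge)→3060, (D,merge)→3120, (D,nl)→5640 …(+1); best=1280 via (D,hash)
  {ABC}: card=160; try (B,nl_idx)→2000, (B,hash)→2040, (A,hash)→2200, (B,merge)→2350, (A,merge)→3640, (B,nl)→5360 …(+1); best=2000 via (B,nl_idx)
  {ABCD}: card=640; try (D,hash)→2360, (A,hash)→3360, (D,nl_idx)→3440, (D,merge)→3560, (D,nl)→5200, (A,merge)→12480 …(+1); best=2360 via (D,hash)

cost=2360; order=C,A,B,D; methods=hash,nl_idx,hash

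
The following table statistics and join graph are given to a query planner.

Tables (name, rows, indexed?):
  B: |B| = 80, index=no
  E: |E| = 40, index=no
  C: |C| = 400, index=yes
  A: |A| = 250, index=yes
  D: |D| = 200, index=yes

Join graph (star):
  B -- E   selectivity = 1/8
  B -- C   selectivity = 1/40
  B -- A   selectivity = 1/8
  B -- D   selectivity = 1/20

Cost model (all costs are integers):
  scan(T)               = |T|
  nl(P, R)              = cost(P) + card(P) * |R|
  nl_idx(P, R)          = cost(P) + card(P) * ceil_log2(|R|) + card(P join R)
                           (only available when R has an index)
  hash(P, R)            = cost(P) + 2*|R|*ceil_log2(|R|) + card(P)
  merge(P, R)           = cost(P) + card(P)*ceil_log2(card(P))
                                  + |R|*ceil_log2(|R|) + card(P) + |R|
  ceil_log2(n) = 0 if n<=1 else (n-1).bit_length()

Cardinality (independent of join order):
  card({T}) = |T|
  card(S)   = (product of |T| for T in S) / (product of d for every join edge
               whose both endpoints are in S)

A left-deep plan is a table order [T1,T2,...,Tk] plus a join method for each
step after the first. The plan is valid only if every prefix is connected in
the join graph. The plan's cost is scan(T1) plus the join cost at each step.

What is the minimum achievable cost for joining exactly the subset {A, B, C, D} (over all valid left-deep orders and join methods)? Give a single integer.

17600

Selinger DP over subsets of {A,B,C,D}:
  {B}: scan cost=80, card=80
  {C}: scan cost=400, card=400
  {A}: scan cost=250, card=250
  {D}: scan cost=200, card=200
  {BC}: card=800; try (C,nl_idx)→1600, (B,hash)→1920, (C,merge)→4720, (B,merge)→5040, (C,hash)→7360, (C,nl)→32080 …(+1); best=1600 via (C,nl_idx)
  {AB}: card=2500; try (B,hash)→1620, (A,merge)→2970, (B,merge)→3140, (A,nl_idx)→3220, (A,hash)→4160, (A,nl)→20080 …(+1); best=1620 via (B,hash)
  {BD}: card=800; try (D,nl_idx)→1520, (B,hash)→1520, (D,merge)→2520, (B,merge)→2640, (D,hash)→3360, (D,nl)→16080 …(+1); best=1520 via (D,nl_idx)
  {ABC}: card=25000; try (A,hash)→6400, (C,hash)→11320, (A,merge)→12650, (A,nl_idx)→33000, (C,merge)→38120, (C,nl_idx)→49120 …(+2); best=6400 via (A,hash)
  {BCD}: card=8000; try (D,hash)→5600, (C,hash)→9520, (D,merge)→12200, (C,merge)→14320, (D,nl_idx)→16000, (C,nl_idx)→16720 …(+2); best=5600 via (D,hash)
  {ABD}: card=25000; try (A,hash)→6320, (D,hash)→7320, (A,merge)→12570, (A,nl_idx)→32920, (D,merge)→35920, (D,nl_idx)→46620 …(+2); best=6320 via (A,hash)
  {ABCD}: card=250000; try (A,hash)→17600, (D,hash)→34600, (C,hash)→38520, (A,merge)→119850, (A,nl_idx)→319600, (D,merge)→408200 …(+6); best=17600 via (A,hash)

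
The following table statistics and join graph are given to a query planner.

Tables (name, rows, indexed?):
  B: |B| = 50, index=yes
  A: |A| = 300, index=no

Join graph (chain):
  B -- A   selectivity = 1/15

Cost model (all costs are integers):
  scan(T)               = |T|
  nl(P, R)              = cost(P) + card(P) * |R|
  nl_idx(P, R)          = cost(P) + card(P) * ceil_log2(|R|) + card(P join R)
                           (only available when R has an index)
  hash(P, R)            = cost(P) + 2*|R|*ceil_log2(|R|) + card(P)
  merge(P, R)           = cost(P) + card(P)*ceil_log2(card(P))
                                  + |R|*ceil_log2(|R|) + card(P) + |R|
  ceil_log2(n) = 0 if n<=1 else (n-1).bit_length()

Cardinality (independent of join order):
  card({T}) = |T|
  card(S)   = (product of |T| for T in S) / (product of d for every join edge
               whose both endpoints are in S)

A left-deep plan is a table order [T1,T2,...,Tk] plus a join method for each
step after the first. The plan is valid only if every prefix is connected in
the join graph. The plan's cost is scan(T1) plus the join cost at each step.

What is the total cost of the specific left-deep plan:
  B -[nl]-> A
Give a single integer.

15050

step 1: scan B: cost=50, card=50
step 2: join A via nl
    card(P join A) = 50*300/(15) = 1000
    cost = 50 + 50*300 = 15050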